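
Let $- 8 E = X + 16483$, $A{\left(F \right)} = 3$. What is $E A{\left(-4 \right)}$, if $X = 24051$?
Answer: $- \frac{60801}{4} \approx -15200.0$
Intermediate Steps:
$E = - \frac{20267}{4}$ ($E = - \frac{24051 + 16483}{8} = \left(- \frac{1}{8}\right) 40534 = - \frac{20267}{4} \approx -5066.8$)
$E A{\left(-4 \right)} = \left(- \frac{20267}{4}\right) 3 = - \frac{60801}{4}$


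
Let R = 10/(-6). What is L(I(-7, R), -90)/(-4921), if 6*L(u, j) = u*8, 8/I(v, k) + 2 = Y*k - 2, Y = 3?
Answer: 32/132867 ≈ 0.00024084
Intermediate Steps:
R = -5/3 (R = 10*(-⅙) = -5/3 ≈ -1.6667)
I(v, k) = 8/(-4 + 3*k) (I(v, k) = 8/(-2 + (3*k - 2)) = 8/(-2 + (-2 + 3*k)) = 8/(-4 + 3*k))
L(u, j) = 4*u/3 (L(u, j) = (u*8)/6 = (8*u)/6 = 4*u/3)
L(I(-7, R), -90)/(-4921) = (4*(8/(-4 + 3*(-5/3)))/3)/(-4921) = (4*(8/(-4 - 5))/3)*(-1/4921) = (4*(8/(-9))/3)*(-1/4921) = (4*(8*(-⅑))/3)*(-1/4921) = ((4/3)*(-8/9))*(-1/4921) = -32/27*(-1/4921) = 32/132867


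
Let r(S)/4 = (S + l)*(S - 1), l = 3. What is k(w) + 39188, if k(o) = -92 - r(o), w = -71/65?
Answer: 165248056/4225 ≈ 39112.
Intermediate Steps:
w = -71/65 (w = -71*1/65 = -71/65 ≈ -1.0923)
r(S) = 4*(-1 + S)*(3 + S) (r(S) = 4*((S + 3)*(S - 1)) = 4*((3 + S)*(-1 + S)) = 4*((-1 + S)*(3 + S)) = 4*(-1 + S)*(3 + S))
k(o) = -80 - 8*o - 4*o**2 (k(o) = -92 - (-12 + 4*o**2 + 8*o) = -92 + (12 - 8*o - 4*o**2) = -80 - 8*o - 4*o**2)
k(w) + 39188 = (-80 - 8*(-71/65) - 4*(-71/65)**2) + 39188 = (-80 + 568/65 - 4*5041/4225) + 39188 = (-80 + 568/65 - 20164/4225) + 39188 = -321244/4225 + 39188 = 165248056/4225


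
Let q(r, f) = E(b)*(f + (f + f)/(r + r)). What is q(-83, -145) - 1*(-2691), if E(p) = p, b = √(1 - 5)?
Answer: 2691 - 23780*I/83 ≈ 2691.0 - 286.51*I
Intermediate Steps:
b = 2*I (b = √(-4) = 2*I ≈ 2.0*I)
q(r, f) = 2*I*(f + f/r) (q(r, f) = (2*I)*(f + (f + f)/(r + r)) = (2*I)*(f + (2*f)/((2*r))) = (2*I)*(f + (2*f)*(1/(2*r))) = (2*I)*(f + f/r) = 2*I*(f + f/r))
q(-83, -145) - 1*(-2691) = 2*I*(-145)*(1 - 83)/(-83) - 1*(-2691) = 2*I*(-145)*(-1/83)*(-82) + 2691 = -23780*I/83 + 2691 = 2691 - 23780*I/83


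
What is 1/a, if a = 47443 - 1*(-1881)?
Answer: 1/49324 ≈ 2.0274e-5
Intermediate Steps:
a = 49324 (a = 47443 + 1881 = 49324)
1/a = 1/49324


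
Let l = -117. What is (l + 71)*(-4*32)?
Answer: 5888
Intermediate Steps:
(l + 71)*(-4*32) = (-117 + 71)*(-4*32) = -46*(-128) = 5888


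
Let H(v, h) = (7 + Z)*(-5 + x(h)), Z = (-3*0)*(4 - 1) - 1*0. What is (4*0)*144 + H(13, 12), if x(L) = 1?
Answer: -28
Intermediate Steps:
Z = 0 (Z = 0*3 + 0 = 0 + 0 = 0)
H(v, h) = -28 (H(v, h) = (7 + 0)*(-5 + 1) = 7*(-4) = -28)
(4*0)*144 + H(13, 12) = (4*0)*144 - 28 = 0*144 - 28 = 0 - 28 = -28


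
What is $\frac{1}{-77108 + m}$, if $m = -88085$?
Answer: $- \frac{1}{165193} \approx -6.0535 \cdot 10^{-6}$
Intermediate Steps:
$\frac{1}{-77108 + m} = \frac{1}{-77108 - 88085} = \frac{1}{-165193} = - \frac{1}{165193}$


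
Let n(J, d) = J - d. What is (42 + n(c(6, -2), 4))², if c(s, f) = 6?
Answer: 1936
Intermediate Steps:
(42 + n(c(6, -2), 4))² = (42 + (6 - 1*4))² = (42 + (6 - 4))² = (42 + 2)² = 44² = 1936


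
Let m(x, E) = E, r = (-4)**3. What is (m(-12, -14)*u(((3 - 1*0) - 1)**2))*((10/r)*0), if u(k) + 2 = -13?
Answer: 0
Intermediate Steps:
u(k) = -15 (u(k) = -2 - 13 = -15)
r = -64
(m(-12, -14)*u(((3 - 1*0) - 1)**2))*((10/r)*0) = (-14*(-15))*((10/(-64))*0) = 210*((10*(-1/64))*0) = 210*(-5/32*0) = 210*0 = 0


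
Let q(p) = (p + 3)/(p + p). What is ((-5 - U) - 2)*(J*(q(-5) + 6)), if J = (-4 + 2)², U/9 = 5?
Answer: -6448/5 ≈ -1289.6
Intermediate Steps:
U = 45 (U = 9*5 = 45)
q(p) = (3 + p)/(2*p) (q(p) = (3 + p)/((2*p)) = (3 + p)*(1/(2*p)) = (3 + p)/(2*p))
J = 4 (J = (-2)² = 4)
((-5 - U) - 2)*(J*(q(-5) + 6)) = ((-5 - 1*45) - 2)*(4*((½)*(3 - 5)/(-5) + 6)) = ((-5 - 45) - 2)*(4*((½)*(-⅕)*(-2) + 6)) = (-50 - 2)*(4*(⅕ + 6)) = -208*31/5 = -52*124/5 = -6448/5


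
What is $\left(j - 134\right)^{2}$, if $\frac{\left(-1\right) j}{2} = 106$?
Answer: $119716$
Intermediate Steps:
$j = -212$ ($j = \left(-2\right) 106 = -212$)
$\left(j - 134\right)^{2} = \left(-212 - 134\right)^{2} = \left(-346\right)^{2} = 119716$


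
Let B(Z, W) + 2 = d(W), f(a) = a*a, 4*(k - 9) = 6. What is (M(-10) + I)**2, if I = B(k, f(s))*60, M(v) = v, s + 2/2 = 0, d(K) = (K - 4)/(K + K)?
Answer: 48400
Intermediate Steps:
k = 21/2 (k = 9 + (1/4)*6 = 9 + 3/2 = 21/2 ≈ 10.500)
d(K) = (-4 + K)/(2*K) (d(K) = (-4 + K)/((2*K)) = (-4 + K)*(1/(2*K)) = (-4 + K)/(2*K))
s = -1 (s = -1 + 0 = -1)
f(a) = a**2
B(Z, W) = -2 + (-4 + W)/(2*W)
I = -210 (I = (-3/2 - 2/((-1)**2))*60 = (-3/2 - 2/1)*60 = (-3/2 - 2*1)*60 = (-3/2 - 2)*60 = -7/2*60 = -210)
(M(-10) + I)**2 = (-10 - 210)**2 = (-220)**2 = 48400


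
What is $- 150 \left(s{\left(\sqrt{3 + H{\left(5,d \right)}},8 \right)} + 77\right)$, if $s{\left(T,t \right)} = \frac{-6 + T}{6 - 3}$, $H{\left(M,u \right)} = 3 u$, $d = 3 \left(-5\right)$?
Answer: $-11250 - 50 i \sqrt{42} \approx -11250.0 - 324.04 i$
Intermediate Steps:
$d = -15$
$s{\left(T,t \right)} = -2 + \frac{T}{3}$ ($s{\left(T,t \right)} = \frac{-6 + T}{3} = \left(-6 + T\right) \frac{1}{3} = -2 + \frac{T}{3}$)
$- 150 \left(s{\left(\sqrt{3 + H{\left(5,d \right)}},8 \right)} + 77\right) = - 150 \left(\left(-2 + \frac{\sqrt{3 + 3 \left(-15\right)}}{3}\right) + 77\right) = - 150 \left(\left(-2 + \frac{\sqrt{3 - 45}}{3}\right) + 77\right) = - 150 \left(\left(-2 + \frac{\sqrt{-42}}{3}\right) + 77\right) = - 150 \left(\left(-2 + \frac{i \sqrt{42}}{3}\right) + 77\right) = - 150 \left(75 + \frac{i \sqrt{42}}{3}\right) = -11250 - 50 i \sqrt{42}$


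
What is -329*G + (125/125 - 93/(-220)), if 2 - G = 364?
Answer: 26201873/220 ≈ 1.1910e+5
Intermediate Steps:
G = -362 (G = 2 - 1*364 = 2 - 364 = -362)
-329*G + (125/125 - 93/(-220)) = -329*(-362) + (125/125 - 93/(-220)) = 119098 + (125*(1/125) - 93*(-1/220)) = 119098 + (1 + 93/220) = 119098 + 313/220 = 26201873/220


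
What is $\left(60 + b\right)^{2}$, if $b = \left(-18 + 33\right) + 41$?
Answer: $13456$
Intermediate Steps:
$b = 56$ ($b = 15 + 41 = 56$)
$\left(60 + b\right)^{2} = \left(60 + 56\right)^{2} = 116^{2} = 13456$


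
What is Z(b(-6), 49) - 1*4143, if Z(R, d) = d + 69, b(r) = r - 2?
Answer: -4025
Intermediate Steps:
b(r) = -2 + r
Z(R, d) = 69 + d
Z(b(-6), 49) - 1*4143 = (69 + 49) - 1*4143 = 118 - 4143 = -4025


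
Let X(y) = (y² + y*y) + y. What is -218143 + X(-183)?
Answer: -151348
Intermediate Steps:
X(y) = y + 2*y² (X(y) = (y² + y²) + y = 2*y² + y = y + 2*y²)
-218143 + X(-183) = -218143 - 183*(1 + 2*(-183)) = -218143 - 183*(1 - 366) = -218143 - 183*(-365) = -218143 + 66795 = -151348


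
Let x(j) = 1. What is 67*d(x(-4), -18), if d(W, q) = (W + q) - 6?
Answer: -1541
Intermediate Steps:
d(W, q) = -6 + W + q
67*d(x(-4), -18) = 67*(-6 + 1 - 18) = 67*(-23) = -1541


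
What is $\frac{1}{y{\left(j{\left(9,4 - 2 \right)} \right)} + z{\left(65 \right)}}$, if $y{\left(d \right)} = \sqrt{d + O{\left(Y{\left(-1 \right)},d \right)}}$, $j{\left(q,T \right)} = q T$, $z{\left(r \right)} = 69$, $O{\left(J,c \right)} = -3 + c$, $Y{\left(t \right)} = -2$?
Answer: $\frac{23}{1576} - \frac{\sqrt{33}}{4728} \approx 0.013379$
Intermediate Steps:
$j{\left(q,T \right)} = T q$
$y{\left(d \right)} = \sqrt{-3 + 2 d}$ ($y{\left(d \right)} = \sqrt{d + \left(-3 + d\right)} = \sqrt{-3 + 2 d}$)
$\frac{1}{y{\left(j{\left(9,4 - 2 \right)} \right)} + z{\left(65 \right)}} = \frac{1}{\sqrt{-3 + 2 \left(4 - 2\right) 9} + 69} = \frac{1}{\sqrt{-3 + 2 \cdot 2 \cdot 9} + 69} = \frac{1}{\sqrt{-3 + 2 \cdot 18} + 69} = \frac{1}{\sqrt{-3 + 36} + 69} = \frac{1}{\sqrt{33} + 69} = \frac{1}{69 + \sqrt{33}}$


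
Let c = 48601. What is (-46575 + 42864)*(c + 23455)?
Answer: -267399816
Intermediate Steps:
(-46575 + 42864)*(c + 23455) = (-46575 + 42864)*(48601 + 23455) = -3711*72056 = -267399816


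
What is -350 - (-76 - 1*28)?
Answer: -246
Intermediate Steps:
-350 - (-76 - 1*28) = -350 - (-76 - 28) = -350 - 1*(-104) = -350 + 104 = -246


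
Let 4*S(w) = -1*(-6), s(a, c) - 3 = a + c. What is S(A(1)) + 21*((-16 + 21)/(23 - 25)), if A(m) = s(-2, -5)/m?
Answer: -51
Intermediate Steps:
s(a, c) = 3 + a + c (s(a, c) = 3 + (a + c) = 3 + a + c)
A(m) = -4/m (A(m) = (3 - 2 - 5)/m = -4/m)
S(w) = 3/2 (S(w) = (-1*(-6))/4 = (¼)*6 = 3/2)
S(A(1)) + 21*((-16 + 21)/(23 - 25)) = 3/2 + 21*((-16 + 21)/(23 - 25)) = 3/2 + 21*(5/(-2)) = 3/2 + 21*(5*(-½)) = 3/2 + 21*(-5/2) = 3/2 - 105/2 = -51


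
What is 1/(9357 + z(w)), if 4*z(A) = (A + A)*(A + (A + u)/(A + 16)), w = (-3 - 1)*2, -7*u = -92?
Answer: 7/65705 ≈ 0.00010654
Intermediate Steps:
u = 92/7 (u = -⅐*(-92) = 92/7 ≈ 13.143)
w = -8 (w = -4*2 = -8)
z(A) = A*(A + (92/7 + A)/(16 + A))/2 (z(A) = ((A + A)*(A + (A + 92/7)/(A + 16)))/4 = ((2*A)*(A + (92/7 + A)/(16 + A)))/4 = (2*A*(A + (92/7 + A)/(16 + A)))/4 = A*(A + (92/7 + A)/(16 + A))/2)
1/(9357 + z(w)) = 1/(9357 + (1/14)*(-8)*(92 + 7*(-8)² + 119*(-8))/(16 - 8)) = 1/(9357 + (1/14)*(-8)*(92 + 7*64 - 952)/8) = 1/(9357 + (1/14)*(-8)*(⅛)*(92 + 448 - 952)) = 1/(9357 + (1/14)*(-8)*(⅛)*(-412)) = 1/(9357 + 206/7) = 1/(65705/7) = 7/65705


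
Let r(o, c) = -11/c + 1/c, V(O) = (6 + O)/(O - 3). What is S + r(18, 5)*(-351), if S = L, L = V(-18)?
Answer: 4918/7 ≈ 702.57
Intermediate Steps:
V(O) = (6 + O)/(-3 + O)
r(o, c) = -10/c (r(o, c) = -11/c + 1/c = -10/c)
L = 4/7 (L = (6 - 18)/(-3 - 18) = -12/(-21) = -1/21*(-12) = 4/7 ≈ 0.57143)
S = 4/7 ≈ 0.57143
S + r(18, 5)*(-351) = 4/7 - 10/5*(-351) = 4/7 - 10*1/5*(-351) = 4/7 - 2*(-351) = 4/7 + 702 = 4918/7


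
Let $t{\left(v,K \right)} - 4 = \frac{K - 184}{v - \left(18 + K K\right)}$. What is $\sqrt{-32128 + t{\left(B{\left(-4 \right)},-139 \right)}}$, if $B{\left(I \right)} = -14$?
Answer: $\frac{i \sqrt{12031672024497}}{19353} \approx 179.23 i$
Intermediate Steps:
$t{\left(v,K \right)} = 4 + \frac{-184 + K}{-18 + v - K^{2}}$ ($t{\left(v,K \right)} = 4 + \frac{K - 184}{v - \left(18 + K K\right)} = 4 + \frac{-184 + K}{v - \left(18 + K^{2}\right)} = 4 + \frac{-184 + K}{-18 + v - K^{2}}$)
$\sqrt{-32128 + t{\left(B{\left(-4 \right)},-139 \right)}} = \sqrt{-32128 + \frac{256 - -139 - -56 + 4 \left(-139\right)^{2}}{18 + \left(-139\right)^{2} - -14}} = \sqrt{-32128 + \frac{256 + 139 + 56 + 4 \cdot 19321}{18 + 19321 + 14}} = \sqrt{-32128 + \frac{256 + 139 + 56 + 77284}{19353}} = \sqrt{-32128 + \frac{1}{19353} \cdot 77735} = \sqrt{-32128 + \frac{77735}{19353}} = \sqrt{- \frac{621695449}{19353}} = \frac{i \sqrt{12031672024497}}{19353}$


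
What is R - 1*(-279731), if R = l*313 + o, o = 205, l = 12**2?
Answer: 325008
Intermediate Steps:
l = 144
R = 45277 (R = 144*313 + 205 = 45072 + 205 = 45277)
R - 1*(-279731) = 45277 - 1*(-279731) = 45277 + 279731 = 325008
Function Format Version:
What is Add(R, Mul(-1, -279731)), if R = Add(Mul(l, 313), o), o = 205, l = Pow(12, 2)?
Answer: 325008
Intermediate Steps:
l = 144
R = 45277 (R = Add(Mul(144, 313), 205) = Add(45072, 205) = 45277)
Add(R, Mul(-1, -279731)) = Add(45277, Mul(-1, -279731)) = Add(45277, 279731) = 325008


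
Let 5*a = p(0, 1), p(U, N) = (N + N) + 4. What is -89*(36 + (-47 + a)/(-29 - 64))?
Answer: -1510241/465 ≈ -3247.8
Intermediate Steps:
p(U, N) = 4 + 2*N (p(U, N) = 2*N + 4 = 4 + 2*N)
a = 6/5 (a = (4 + 2*1)/5 = (4 + 2)/5 = (⅕)*6 = 6/5 ≈ 1.2000)
-89*(36 + (-47 + a)/(-29 - 64)) = -89*(36 + (-47 + 6/5)/(-29 - 64)) = -89*(36 - 229/5/(-93)) = -89*(36 - 229/5*(-1/93)) = -89*(36 + 229/465) = -89*16969/465 = -1510241/465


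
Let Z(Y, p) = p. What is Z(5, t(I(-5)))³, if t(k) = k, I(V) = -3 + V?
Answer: -512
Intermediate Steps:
Z(5, t(I(-5)))³ = (-3 - 5)³ = (-8)³ = -512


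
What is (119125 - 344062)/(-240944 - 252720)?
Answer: 224937/493664 ≈ 0.45565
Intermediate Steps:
(119125 - 344062)/(-240944 - 252720) = -224937/(-493664) = -224937*(-1/493664) = 224937/493664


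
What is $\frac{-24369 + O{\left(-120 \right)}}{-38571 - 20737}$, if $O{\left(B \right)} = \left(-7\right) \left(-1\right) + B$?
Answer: $\frac{12241}{29654} \approx 0.41279$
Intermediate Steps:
$O{\left(B \right)} = 7 + B$
$\frac{-24369 + O{\left(-120 \right)}}{-38571 - 20737} = \frac{-24369 + \left(7 - 120\right)}{-38571 - 20737} = \frac{-24369 - 113}{-59308} = \left(-24482\right) \left(- \frac{1}{59308}\right) = \frac{12241}{29654}$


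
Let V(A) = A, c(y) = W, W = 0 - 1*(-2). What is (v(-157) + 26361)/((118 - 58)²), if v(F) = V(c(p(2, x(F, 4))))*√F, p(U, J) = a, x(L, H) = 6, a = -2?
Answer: 2929/400 + I*√157/1800 ≈ 7.3225 + 0.0069611*I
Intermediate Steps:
W = 2 (W = 0 + 2 = 2)
p(U, J) = -2
c(y) = 2
v(F) = 2*√F
(v(-157) + 26361)/((118 - 58)²) = (2*√(-157) + 26361)/((118 - 58)²) = (2*(I*√157) + 26361)/(60²) = (2*I*√157 + 26361)/3600 = (26361 + 2*I*√157)*(1/3600) = 2929/400 + I*√157/1800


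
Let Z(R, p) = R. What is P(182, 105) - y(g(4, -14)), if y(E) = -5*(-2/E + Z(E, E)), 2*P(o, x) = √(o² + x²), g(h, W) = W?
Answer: -485/7 + 7*√901/2 ≈ 35.773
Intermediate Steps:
P(o, x) = √(o² + x²)/2
y(E) = -5*E + 10/E (y(E) = -5*(-2/E + E) = -5*(E - 2/E) = -5*E + 10/E)
P(182, 105) - y(g(4, -14)) = √(182² + 105²)/2 - (-5*(-14) + 10/(-14)) = √(33124 + 11025)/2 - (70 + 10*(-1/14)) = √44149/2 - (70 - 5/7) = (7*√901)/2 - 1*485/7 = 7*√901/2 - 485/7 = -485/7 + 7*√901/2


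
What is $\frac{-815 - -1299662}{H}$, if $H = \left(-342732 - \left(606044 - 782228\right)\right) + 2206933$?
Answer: $\frac{1298847}{2040385} \approx 0.63657$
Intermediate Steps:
$H = 2040385$ ($H = \left(-342732 - -176184\right) + 2206933 = \left(-342732 + 176184\right) + 2206933 = -166548 + 2206933 = 2040385$)
$\frac{-815 - -1299662}{H} = \frac{-815 - -1299662}{2040385} = \left(-815 + 1299662\right) \frac{1}{2040385} = 1298847 \cdot \frac{1}{2040385} = \frac{1298847}{2040385}$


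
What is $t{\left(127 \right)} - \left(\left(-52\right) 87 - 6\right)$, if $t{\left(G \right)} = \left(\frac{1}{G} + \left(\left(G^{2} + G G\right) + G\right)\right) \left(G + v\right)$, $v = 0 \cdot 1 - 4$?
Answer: $\frac{506461518}{127} \approx 3.9879 \cdot 10^{6}$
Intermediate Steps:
$v = -4$ ($v = 0 - 4 = -4$)
$t{\left(G \right)} = \left(-4 + G\right) \left(G + \frac{1}{G} + 2 G^{2}\right)$ ($t{\left(G \right)} = \left(\frac{1}{G} + \left(\left(G^{2} + G G\right) + G\right)\right) \left(G - 4\right) = \left(\frac{1}{G} + \left(\left(G^{2} + G^{2}\right) + G\right)\right) \left(-4 + G\right) = \left(\frac{1}{G} + \left(2 G^{2} + G\right)\right) \left(-4 + G\right) = \left(\frac{1}{G} + \left(G + 2 G^{2}\right)\right) \left(-4 + G\right) = \left(G + \frac{1}{G} + 2 G^{2}\right) \left(-4 + G\right) = \left(-4 + G\right) \left(G + \frac{1}{G} + 2 G^{2}\right)$)
$t{\left(127 \right)} - \left(\left(-52\right) 87 - 6\right) = \left(1 - 7 \cdot 127^{2} - 508 - \frac{4}{127} + 2 \cdot 127^{3}\right) - \left(\left(-52\right) 87 - 6\right) = \left(1 - 112903 - 508 - \frac{4}{127} + 2 \cdot 2048383\right) - \left(-4524 - 6\right) = \left(1 - 112903 - 508 - \frac{4}{127} + 4096766\right) - -4530 = \frac{505886208}{127} + 4530 = \frac{506461518}{127}$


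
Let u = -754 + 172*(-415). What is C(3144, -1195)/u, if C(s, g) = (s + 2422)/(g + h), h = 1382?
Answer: -253/613139 ≈ -0.00041263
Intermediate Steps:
u = -72134 (u = -754 - 71380 = -72134)
C(s, g) = (2422 + s)/(1382 + g) (C(s, g) = (s + 2422)/(g + 1382) = (2422 + s)/(1382 + g))
C(3144, -1195)/u = ((2422 + 3144)/(1382 - 1195))/(-72134) = (5566/187)*(-1/72134) = ((1/187)*5566)*(-1/72134) = (506/17)*(-1/72134) = -253/613139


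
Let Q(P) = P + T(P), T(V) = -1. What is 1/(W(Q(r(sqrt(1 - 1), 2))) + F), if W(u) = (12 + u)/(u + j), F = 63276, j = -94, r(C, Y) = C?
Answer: 95/6011209 ≈ 1.5804e-5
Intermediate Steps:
Q(P) = -1 + P (Q(P) = P - 1 = -1 + P)
W(u) = (12 + u)/(-94 + u) (W(u) = (12 + u)/(u - 94) = (12 + u)/(-94 + u))
1/(W(Q(r(sqrt(1 - 1), 2))) + F) = 1/((12 + (-1 + sqrt(1 - 1)))/(-94 + (-1 + sqrt(1 - 1))) + 63276) = 1/((12 + (-1 + sqrt(0)))/(-94 + (-1 + sqrt(0))) + 63276) = 1/((12 + (-1 + 0))/(-94 + (-1 + 0)) + 63276) = 1/((12 - 1)/(-94 - 1) + 63276) = 1/(11/(-95) + 63276) = 1/(-1/95*11 + 63276) = 1/(-11/95 + 63276) = 1/(6011209/95) = 95/6011209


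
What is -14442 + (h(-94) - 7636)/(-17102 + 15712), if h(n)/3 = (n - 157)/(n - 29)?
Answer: -164547351/11398 ≈ -14437.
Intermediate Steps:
h(n) = 3*(-157 + n)/(-29 + n) (h(n) = 3*((n - 157)/(n - 29)) = 3*((-157 + n)/(-29 + n)) = 3*(-157 + n)/(-29 + n))
-14442 + (h(-94) - 7636)/(-17102 + 15712) = -14442 + (3*(-157 - 94)/(-29 - 94) - 7636)/(-17102 + 15712) = -14442 + (3*(-251)/(-123) - 7636)/(-1390) = -14442 + (3*(-1/123)*(-251) - 7636)*(-1/1390) = -14442 + (251/41 - 7636)*(-1/1390) = -14442 - 312825/41*(-1/1390) = -14442 + 62565/11398 = -164547351/11398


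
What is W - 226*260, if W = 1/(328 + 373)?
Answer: -41190759/701 ≈ -58760.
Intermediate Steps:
W = 1/701 ≈ 0.0014265
W - 226*260 = 1/701 - 226*260 = 1/701 - 58760 = -41190759/701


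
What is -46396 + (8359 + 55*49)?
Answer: -35342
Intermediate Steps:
-46396 + (8359 + 55*49) = -46396 + (8359 + 2695) = -46396 + 11054 = -35342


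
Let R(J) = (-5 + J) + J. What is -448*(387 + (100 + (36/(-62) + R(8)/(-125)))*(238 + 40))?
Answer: -48609938496/3875 ≈ -1.2544e+7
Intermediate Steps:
R(J) = -5 + 2*J
-448*(387 + (100 + (36/(-62) + R(8)/(-125)))*(238 + 40)) = -448*(387 + (100 + (36/(-62) + (-5 + 2*8)/(-125)))*(238 + 40)) = -448*(387 + (100 + (36*(-1/62) + (-5 + 16)*(-1/125)))*278) = -448*(387 + (100 + (-18/31 + 11*(-1/125)))*278) = -448*(387 + (100 + (-18/31 - 11/125))*278) = -448*(387 + (100 - 2591/3875)*278) = -448*(387 + (384909/3875)*278) = -448*(387 + 107004702/3875) = -448*108504327/3875 = -48609938496/3875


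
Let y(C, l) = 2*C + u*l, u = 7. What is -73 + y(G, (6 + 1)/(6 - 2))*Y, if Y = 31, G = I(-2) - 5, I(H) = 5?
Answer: 1227/4 ≈ 306.75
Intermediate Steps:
G = 0 (G = 5 - 5 = 0)
y(C, l) = 2*C + 7*l
-73 + y(G, (6 + 1)/(6 - 2))*Y = -73 + (2*0 + 7*((6 + 1)/(6 - 2)))*31 = -73 + (0 + 7*(7/4))*31 = -73 + (0 + 49/4)*31 = -73 + (49/4)*31 = -73 + 1519/4 = 1227/4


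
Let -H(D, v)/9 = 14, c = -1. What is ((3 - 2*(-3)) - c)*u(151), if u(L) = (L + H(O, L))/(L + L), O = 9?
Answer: 125/151 ≈ 0.82781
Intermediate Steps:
H(D, v) = -126 (H(D, v) = -9*14 = -126)
u(L) = (-126 + L)/(2*L) (u(L) = (L - 126)/(L + L) = (-126 + L)/((2*L)) = (-126 + L)*(1/(2*L)) = (-126 + L)/(2*L))
((3 - 2*(-3)) - c)*u(151) = ((3 - 2*(-3)) - 1*(-1))*((1/2)*(-126 + 151)/151) = ((3 + 6) + 1)*((1/2)*(1/151)*25) = (9 + 1)*(25/302) = 10*(25/302) = 125/151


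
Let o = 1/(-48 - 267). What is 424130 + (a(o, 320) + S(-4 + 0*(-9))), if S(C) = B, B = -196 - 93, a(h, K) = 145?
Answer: 423986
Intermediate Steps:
o = -1/315 (o = 1/(-315) = -1/315 ≈ -0.0031746)
B = -289
S(C) = -289
424130 + (a(o, 320) + S(-4 + 0*(-9))) = 424130 + (145 - 289) = 424130 - 144 = 423986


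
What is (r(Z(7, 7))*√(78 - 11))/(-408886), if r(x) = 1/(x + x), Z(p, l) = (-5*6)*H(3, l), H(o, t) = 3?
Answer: √67/73599480 ≈ 1.1121e-7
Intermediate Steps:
Z(p, l) = -90 (Z(p, l) = -5*6*3 = -30*3 = -90)
r(x) = 1/(2*x)
(r(Z(7, 7))*√(78 - 11))/(-408886) = (((½)/(-90))*√(78 - 11))/(-408886) = (((½)*(-1/90))*√67)*(-1/408886) = -√67/180*(-1/408886) = √67/73599480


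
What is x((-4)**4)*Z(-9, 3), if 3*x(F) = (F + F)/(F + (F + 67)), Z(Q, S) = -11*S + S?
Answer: -5120/579 ≈ -8.8428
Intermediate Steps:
Z(Q, S) = -10*S
x(F) = 2*F/(3*(67 + 2*F)) (x(F) = ((F + F)/(F + (F + 67)))/3 = ((2*F)/(F + (67 + F)))/3 = ((2*F)/(67 + 2*F))/3 = (2*F/(67 + 2*F))/3 = 2*F/(3*(67 + 2*F)))
x((-4)**4)*Z(-9, 3) = ((2/3)*(-4)**4/(67 + 2*(-4)**4))*(-10*3) = ((2/3)*256/(67 + 2*256))*(-30) = ((2/3)*256/(67 + 512))*(-30) = ((2/3)*256/579)*(-30) = ((2/3)*256*(1/579))*(-30) = (512/1737)*(-30) = -5120/579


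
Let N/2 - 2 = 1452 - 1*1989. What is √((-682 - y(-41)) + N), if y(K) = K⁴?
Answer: I*√2827513 ≈ 1681.5*I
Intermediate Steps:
N = -1070 (N = 4 + 2*(1452 - 1*1989) = 4 + 2*(1452 - 1989) = 4 + 2*(-537) = 4 - 1074 = -1070)
√((-682 - y(-41)) + N) = √((-682 - 1*(-41)⁴) - 1070) = √((-682 - 1*2825761) - 1070) = √((-682 - 2825761) - 1070) = √(-2826443 - 1070) = √(-2827513) = I*√2827513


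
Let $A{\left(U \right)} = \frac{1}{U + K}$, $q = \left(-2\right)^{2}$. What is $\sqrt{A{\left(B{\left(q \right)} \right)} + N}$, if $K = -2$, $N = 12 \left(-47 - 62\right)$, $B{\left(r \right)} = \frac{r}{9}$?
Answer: $\frac{i \sqrt{256494}}{14} \approx 36.175 i$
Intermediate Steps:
$q = 4$
$B{\left(r \right)} = \frac{r}{9}$ ($B{\left(r \right)} = r \frac{1}{9} = \frac{r}{9}$)
$N = -1308$ ($N = 12 \left(-109\right) = -1308$)
$A{\left(U \right)} = \frac{1}{-2 + U}$ ($A{\left(U \right)} = \frac{1}{U - 2} = \frac{1}{-2 + U}$)
$\sqrt{A{\left(B{\left(q \right)} \right)} + N} = \sqrt{\frac{1}{-2 + \frac{1}{9} \cdot 4} - 1308} = \sqrt{\frac{1}{-2 + \frac{4}{9}} - 1308} = \sqrt{\frac{1}{- \frac{14}{9}} - 1308} = \sqrt{- \frac{9}{14} - 1308} = \sqrt{- \frac{18321}{14}} = \frac{i \sqrt{256494}}{14}$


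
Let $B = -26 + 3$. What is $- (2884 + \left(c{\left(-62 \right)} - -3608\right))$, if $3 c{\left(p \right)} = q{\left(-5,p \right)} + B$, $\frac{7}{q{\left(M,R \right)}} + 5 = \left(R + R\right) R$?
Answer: $- \frac{149457406}{23049} \approx -6484.3$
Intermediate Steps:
$q{\left(M,R \right)} = \frac{7}{-5 + 2 R^{2}}$ ($q{\left(M,R \right)} = \frac{7}{-5 + \left(R + R\right) R} = \frac{7}{-5 + 2 R R} = \frac{7}{-5 + 2 R^{2}}$)
$B = -23$
$c{\left(p \right)} = - \frac{23}{3} + \frac{7}{3 \left(-5 + 2 p^{2}\right)}$ ($c{\left(p \right)} = \frac{\frac{7}{-5 + 2 p^{2}} - 23}{3} = \frac{-23 + \frac{7}{-5 + 2 p^{2}}}{3} = - \frac{23}{3} + \frac{7}{3 \left(-5 + 2 p^{2}\right)}$)
$- (2884 + \left(c{\left(-62 \right)} - -3608\right)) = - (2884 + \left(\frac{2 \left(61 - 23 \left(-62\right)^{2}\right)}{3 \left(-5 + 2 \left(-62\right)^{2}\right)} - -3608\right)) = - (2884 + \left(\frac{2 \left(61 - 88412\right)}{3 \left(-5 + 2 \cdot 3844\right)} + 3608\right)) = - (2884 + \left(\frac{2 \left(61 - 88412\right)}{3 \left(-5 + 7688\right)} + 3608\right)) = - (2884 + \left(\frac{2}{3} \cdot \frac{1}{7683} \left(-88351\right) + 3608\right)) = - (2884 + \left(- \frac{176702}{23049} + 3608\right)) = - (2884 + \frac{82984090}{23049}) = \left(-1\right) \frac{149457406}{23049} = - \frac{149457406}{23049}$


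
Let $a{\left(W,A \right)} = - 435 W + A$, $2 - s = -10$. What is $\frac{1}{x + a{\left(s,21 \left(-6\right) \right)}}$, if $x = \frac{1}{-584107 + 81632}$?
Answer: $- \frac{502475}{2686231351} \approx -0.00018706$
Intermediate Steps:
$s = 12$ ($s = 2 - -10 = 2 + 10 = 12$)
$a{\left(W,A \right)} = A - 435 W$
$x = - \frac{1}{502475}$ ($x = \frac{1}{-502475} = - \frac{1}{502475} \approx -1.9901 \cdot 10^{-6}$)
$\frac{1}{x + a{\left(s,21 \left(-6\right) \right)}} = \frac{1}{- \frac{1}{502475} + \left(21 \left(-6\right) - 5220\right)} = \frac{1}{- \frac{1}{502475} - 5346} = \frac{1}{- \frac{2686231351}{502475}} = - \frac{502475}{2686231351}$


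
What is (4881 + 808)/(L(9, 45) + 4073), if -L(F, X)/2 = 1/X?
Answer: 256005/183283 ≈ 1.3968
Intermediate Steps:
L(F, X) = -2/X
(4881 + 808)/(L(9, 45) + 4073) = (4881 + 808)/(-2/45 + 4073) = 5689/(-2*1/45 + 4073) = 5689/(-2/45 + 4073) = 5689/(183283/45) = 5689*(45/183283) = 256005/183283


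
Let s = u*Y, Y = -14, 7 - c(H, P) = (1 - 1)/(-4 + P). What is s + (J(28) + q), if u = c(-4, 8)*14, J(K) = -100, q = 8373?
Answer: 6901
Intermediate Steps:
c(H, P) = 7 (c(H, P) = 7 - (1 - 1)/(-4 + P) = 7 - 0/(-4 + P) = 7 - 1*0 = 7 + 0 = 7)
u = 98 (u = 7*14 = 98)
s = -1372 (s = 98*(-14) = -1372)
s + (J(28) + q) = -1372 + (-100 + 8373) = -1372 + 8273 = 6901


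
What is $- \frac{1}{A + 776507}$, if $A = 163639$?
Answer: $- \frac{1}{940146} \approx -1.0637 \cdot 10^{-6}$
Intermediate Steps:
$- \frac{1}{A + 776507} = - \frac{1}{163639 + 776507} = - \frac{1}{940146}$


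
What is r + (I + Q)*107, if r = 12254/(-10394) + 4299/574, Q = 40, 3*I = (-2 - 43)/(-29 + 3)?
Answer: 84308552540/19390007 ≈ 4348.0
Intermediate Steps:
I = 15/26 (I = ((-2 - 43)/(-29 + 3))/3 = (-45/(-26))/3 = (-45*(-1/26))/3 = (⅓)*(45/26) = 15/26 ≈ 0.57692)
r = 18825005/2983078 (r = 12254*(-1/10394) + 4299*(1/574) = -6127/5197 + 4299/574 = 18825005/2983078 ≈ 6.3106)
r + (I + Q)*107 = 18825005/2983078 + (15/26 + 40)*107 = 18825005/2983078 + (1055/26)*107 = 18825005/2983078 + 112885/26 = 84308552540/19390007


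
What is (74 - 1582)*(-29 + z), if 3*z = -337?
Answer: 639392/3 ≈ 2.1313e+5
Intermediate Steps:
z = -337/3 (z = (⅓)*(-337) = -337/3 ≈ -112.33)
(74 - 1582)*(-29 + z) = (74 - 1582)*(-29 - 337/3) = -1508*(-424/3) = 639392/3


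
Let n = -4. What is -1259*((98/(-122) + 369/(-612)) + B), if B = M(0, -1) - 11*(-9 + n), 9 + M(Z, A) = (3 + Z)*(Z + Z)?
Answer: -692448741/4148 ≈ -1.6694e+5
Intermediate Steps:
M(Z, A) = -9 + 2*Z*(3 + Z) (M(Z, A) = -9 + (3 + Z)*(Z + Z) = -9 + (3 + Z)*(2*Z) = -9 + 2*Z*(3 + Z))
B = 134 (B = (-9 + 2*0² + 6*0) - 11*(-9 - 4) = (-9 + 2*0 + 0) - 11*(-13) = (-9 + 0 + 0) + 143 = -9 + 143 = 134)
-1259*((98/(-122) + 369/(-612)) + B) = -1259*((98/(-122) + 369/(-612)) + 134) = -1259*((98*(-1/122) + 369*(-1/612)) + 134) = -1259*((-49/61 - 41/68) + 134) = -1259*(-5833/4148 + 134) = -1259*549999/4148 = -692448741/4148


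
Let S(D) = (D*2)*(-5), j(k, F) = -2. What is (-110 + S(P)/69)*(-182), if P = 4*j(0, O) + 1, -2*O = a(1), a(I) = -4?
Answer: 1368640/69 ≈ 19835.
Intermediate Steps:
O = 2 (O = -1/2*(-4) = 2)
P = -7 (P = 4*(-2) + 1 = -8 + 1 = -7)
S(D) = -10*D (S(D) = (2*D)*(-5) = -10*D)
(-110 + S(P)/69)*(-182) = (-110 - 10*(-7)/69)*(-182) = (-110 + 70*(1/69))*(-182) = (-110 + 70/69)*(-182) = -7520/69*(-182) = 1368640/69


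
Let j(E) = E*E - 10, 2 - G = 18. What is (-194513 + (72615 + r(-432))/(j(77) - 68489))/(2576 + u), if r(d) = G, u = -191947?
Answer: 12170751009/11848943470 ≈ 1.0272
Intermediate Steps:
G = -16 (G = 2 - 1*18 = 2 - 18 = -16)
r(d) = -16
j(E) = -10 + E² (j(E) = E² - 10 = -10 + E²)
(-194513 + (72615 + r(-432))/(j(77) - 68489))/(2576 + u) = (-194513 + (72615 - 16)/((-10 + 77²) - 68489))/(2576 - 191947) = (-194513 + 72599/((-10 + 5929) - 68489))/(-189371) = (-194513 + 72599/(5919 - 68489))*(-1/189371) = (-194513 + 72599/(-62570))*(-1/189371) = (-194513 + 72599*(-1/62570))*(-1/189371) = (-194513 - 72599/62570)*(-1/189371) = -12170751009/62570*(-1/189371) = 12170751009/11848943470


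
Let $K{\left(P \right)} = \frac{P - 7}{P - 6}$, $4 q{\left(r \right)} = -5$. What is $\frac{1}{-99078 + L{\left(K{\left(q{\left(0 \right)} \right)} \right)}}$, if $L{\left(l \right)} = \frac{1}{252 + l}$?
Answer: $- \frac{7341}{727331569} \approx -1.0093 \cdot 10^{-5}$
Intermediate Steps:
$q{\left(r \right)} = - \frac{5}{4}$ ($q{\left(r \right)} = \frac{1}{4} \left(-5\right) = - \frac{5}{4}$)
$K{\left(P \right)} = \frac{-7 + P}{-6 + P}$
$\frac{1}{-99078 + L{\left(K{\left(q{\left(0 \right)} \right)} \right)}} = \frac{1}{-99078 + \frac{1}{252 + \frac{-7 - \frac{5}{4}}{-6 - \frac{5}{4}}}} = \frac{1}{-99078 + \frac{1}{252 + \frac{1}{- \frac{29}{4}} \left(- \frac{33}{4}\right)}} = \frac{1}{-99078 + \frac{1}{252 - - \frac{33}{29}}} = \frac{1}{-99078 + \frac{1}{252 + \frac{33}{29}}} = \frac{1}{-99078 + \frac{1}{\frac{7341}{29}}} = \frac{1}{-99078 + \frac{29}{7341}} = \frac{1}{- \frac{727331569}{7341}} = - \frac{7341}{727331569}$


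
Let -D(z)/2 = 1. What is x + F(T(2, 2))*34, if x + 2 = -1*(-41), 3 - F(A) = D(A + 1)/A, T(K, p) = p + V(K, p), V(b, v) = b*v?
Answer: 457/3 ≈ 152.33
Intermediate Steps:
D(z) = -2 (D(z) = -2*1 = -2)
T(K, p) = p + K*p
F(A) = 3 + 2/A (F(A) = 3 - (-2)/A = 3 + 2/A)
x = 39 (x = -2 - 1*(-41) = -2 + 41 = 39)
x + F(T(2, 2))*34 = 39 + (3 + 2/((2*(1 + 2))))*34 = 39 + (3 + 2/((2*3)))*34 = 39 + (3 + 2/6)*34 = 39 + (3 + 2*(1/6))*34 = 39 + (3 + 1/3)*34 = 39 + (10/3)*34 = 39 + 340/3 = 457/3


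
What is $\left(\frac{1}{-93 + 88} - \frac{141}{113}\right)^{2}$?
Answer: $\frac{669124}{319225} \approx 2.0961$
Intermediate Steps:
$\left(\frac{1}{-93 + 88} - \frac{141}{113}\right)^{2} = \left(\frac{1}{-5} - \frac{141}{113}\right)^{2} = \left(- \frac{1}{5} - \frac{141}{113}\right)^{2} = \left(- \frac{818}{565}\right)^{2} = \frac{669124}{319225}$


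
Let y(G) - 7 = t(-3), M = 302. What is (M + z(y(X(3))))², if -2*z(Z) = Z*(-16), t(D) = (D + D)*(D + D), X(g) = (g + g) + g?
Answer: 417316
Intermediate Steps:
X(g) = 3*g (X(g) = 2*g + g = 3*g)
t(D) = 4*D² (t(D) = (2*D)*(2*D) = 4*D²)
y(G) = 43 (y(G) = 7 + 4*(-3)² = 7 + 4*9 = 7 + 36 = 43)
z(Z) = 8*Z (z(Z) = -Z*(-16)/2 = -(-8)*Z = 8*Z)
(M + z(y(X(3))))² = (302 + 8*43)² = (302 + 344)² = 646² = 417316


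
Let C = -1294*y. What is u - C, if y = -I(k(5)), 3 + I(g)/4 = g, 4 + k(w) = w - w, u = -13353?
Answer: 22879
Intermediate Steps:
k(w) = -4 (k(w) = -4 + (w - w) = -4 + 0 = -4)
I(g) = -12 + 4*g
y = 28 (y = -(-12 + 4*(-4)) = -(-12 - 16) = -1*(-28) = 28)
C = -36232 (C = -1294*28 = -36232)
u - C = -13353 - 1*(-36232) = -13353 + 36232 = 22879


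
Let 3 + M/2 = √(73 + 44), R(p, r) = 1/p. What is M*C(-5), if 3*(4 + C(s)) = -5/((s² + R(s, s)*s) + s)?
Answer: 514/21 - 514*√13/21 ≈ -63.774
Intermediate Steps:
C(s) = -4 - 5/(3*(1 + s + s²)) (C(s) = -4 + (-5/((s² + s/s) + s))/3 = -4 + (-5/((s² + 1) + s))/3 = -4 + (-5/((1 + s²) + s))/3 = -4 + (-5/(1 + s + s²))/3 = -4 - 5/(3*(1 + s + s²)))
M = -6 + 6*√13 (M = -6 + 2*√(73 + 44) = -6 + 2*√117 = -6 + 2*(3*√13) = -6 + 6*√13 ≈ 15.633)
M*C(-5) = (-6 + 6*√13)*((-17 - 12*(-5) - 12*(-5)²)/(3*(1 - 5*(1 - 5)))) = (-6 + 6*√13)*((-17 + 60 - 12*25)/(3*(1 - 5*(-4)))) = (-6 + 6*√13)*((-17 + 60 - 300)/(3*(1 + 20))) = (-6 + 6*√13)*((⅓)*(-257)/21) = (-6 + 6*√13)*((⅓)*(1/21)*(-257)) = (-6 + 6*√13)*(-257/63) = 514/21 - 514*√13/21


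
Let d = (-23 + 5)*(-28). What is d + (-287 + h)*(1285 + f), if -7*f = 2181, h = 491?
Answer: 1393584/7 ≈ 1.9908e+5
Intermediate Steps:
f = -2181/7 (f = -⅐*2181 = -2181/7 ≈ -311.57)
d = 504 (d = -18*(-28) = 504)
d + (-287 + h)*(1285 + f) = 504 + (-287 + 491)*(1285 - 2181/7) = 504 + 204*(6814/7) = 504 + 1390056/7 = 1393584/7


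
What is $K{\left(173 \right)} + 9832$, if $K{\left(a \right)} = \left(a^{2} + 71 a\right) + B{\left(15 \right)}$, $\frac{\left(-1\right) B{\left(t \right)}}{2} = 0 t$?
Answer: $52044$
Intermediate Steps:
$B{\left(t \right)} = 0$ ($B{\left(t \right)} = - 2 \cdot 0 t = \left(-2\right) 0 = 0$)
$K{\left(a \right)} = a^{2} + 71 a$ ($K{\left(a \right)} = \left(a^{2} + 71 a\right) + 0 = a^{2} + 71 a$)
$K{\left(173 \right)} + 9832 = 173 \left(71 + 173\right) + 9832 = 173 \cdot 244 + 9832 = 42212 + 9832 = 52044$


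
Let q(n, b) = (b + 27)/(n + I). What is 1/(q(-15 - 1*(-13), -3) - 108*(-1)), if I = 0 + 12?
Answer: 5/552 ≈ 0.0090580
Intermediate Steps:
I = 12
q(n, b) = (27 + b)/(12 + n) (q(n, b) = (b + 27)/(n + 12) = (27 + b)/(12 + n))
1/(q(-15 - 1*(-13), -3) - 108*(-1)) = 1/((27 - 3)/(12 + (-15 - 1*(-13))) - 108*(-1)) = 1/(24/(12 + (-15 + 13)) + 108) = 1/(24/(12 - 2) + 108) = 1/(24/10 + 108) = 1/((⅒)*24 + 108) = 1/(12/5 + 108) = 1/(552/5) = 5/552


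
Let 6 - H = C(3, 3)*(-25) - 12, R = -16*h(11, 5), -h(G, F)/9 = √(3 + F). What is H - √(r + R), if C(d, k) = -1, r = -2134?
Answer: -7 - I*√(2134 - 288*√2) ≈ -7.0 - 41.554*I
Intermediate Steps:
h(G, F) = -9*√(3 + F)
R = 288*√2 (R = -(-144)*√(3 + 5) = -(-144)*√8 = -(-144)*2*√2 = -(-288)*√2 = 288*√2 ≈ 407.29)
H = -7 (H = 6 - (-1*(-25) - 12) = 6 - (25 - 12) = 6 - 1*13 = 6 - 13 = -7)
H - √(r + R) = -7 - √(-2134 + 288*√2)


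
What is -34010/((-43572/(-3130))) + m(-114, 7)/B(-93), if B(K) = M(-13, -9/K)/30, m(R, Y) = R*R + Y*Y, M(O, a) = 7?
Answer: 4076685775/76251 ≈ 53464.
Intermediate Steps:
m(R, Y) = R**2 + Y**2
B(K) = 7/30
-34010/((-43572/(-3130))) + m(-114, 7)/B(-93) = -34010/((-43572/(-3130))) + ((-114)**2 + 7**2)/(7/30) = -34010/((-43572*(-1/3130))) + (12996 + 49)*(30/7) = -34010/21786/1565 + 13045*(30/7) = -34010*1565/21786 + 391350/7 = -26612825/10893 + 391350/7 = 4076685775/76251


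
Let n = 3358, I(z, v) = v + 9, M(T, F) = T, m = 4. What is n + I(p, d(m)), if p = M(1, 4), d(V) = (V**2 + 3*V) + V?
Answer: 3399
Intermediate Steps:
d(V) = V**2 + 4*V
p = 1
I(z, v) = 9 + v
n + I(p, d(m)) = 3358 + (9 + 4*(4 + 4)) = 3358 + (9 + 4*8) = 3358 + (9 + 32) = 3358 + 41 = 3399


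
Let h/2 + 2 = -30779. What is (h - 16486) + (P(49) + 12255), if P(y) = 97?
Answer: -65696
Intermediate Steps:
h = -61562 (h = -4 + 2*(-30779) = -4 - 61558 = -61562)
(h - 16486) + (P(49) + 12255) = (-61562 - 16486) + (97 + 12255) = -78048 + 12352 = -65696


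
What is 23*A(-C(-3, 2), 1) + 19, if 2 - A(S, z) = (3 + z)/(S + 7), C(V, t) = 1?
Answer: 149/3 ≈ 49.667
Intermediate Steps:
A(S, z) = 2 - (3 + z)/(7 + S) (A(S, z) = 2 - (3 + z)/(S + 7) = 2 - (3 + z)/(7 + S))
23*A(-C(-3, 2), 1) + 19 = 23*((11 - 1*1 + 2*(-1*1))/(7 - 1*1)) + 19 = 23*((11 - 1 + 2*(-1))/(7 - 1)) + 19 = 23*((11 - 1 - 2)/6) + 19 = 23*((1/6)*8) + 19 = 23*(4/3) + 19 = 92/3 + 19 = 149/3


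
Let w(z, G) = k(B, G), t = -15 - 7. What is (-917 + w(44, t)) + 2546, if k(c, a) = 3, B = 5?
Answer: 1632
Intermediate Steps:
t = -22
w(z, G) = 3
(-917 + w(44, t)) + 2546 = (-917 + 3) + 2546 = -914 + 2546 = 1632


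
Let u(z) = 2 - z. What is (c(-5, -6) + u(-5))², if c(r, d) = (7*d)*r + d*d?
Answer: 64009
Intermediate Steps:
c(r, d) = d² + 7*d*r (c(r, d) = 7*d*r + d² = d² + 7*d*r)
(c(-5, -6) + u(-5))² = (-6*(-6 + 7*(-5)) + (2 - 1*(-5)))² = (-6*(-6 - 35) + (2 + 5))² = (-6*(-41) + 7)² = (246 + 7)² = 253² = 64009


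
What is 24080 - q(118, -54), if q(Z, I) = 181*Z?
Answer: 2722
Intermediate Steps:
24080 - q(118, -54) = 24080 - 181*118 = 24080 - 1*21358 = 24080 - 21358 = 2722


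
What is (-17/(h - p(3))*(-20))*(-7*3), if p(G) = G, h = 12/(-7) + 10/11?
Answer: 549780/293 ≈ 1876.4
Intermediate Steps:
h = -62/77 (h = 12*(-⅐) + 10*(1/11) = -12/7 + 10/11 = -62/77 ≈ -0.80519)
(-17/(h - p(3))*(-20))*(-7*3) = (-17/(-62/77 - 1*3)*(-20))*(-7*3) = (-17/(-62/77 - 3)*(-20))*(-21) = (-17/(-293/77)*(-20))*(-21) = (-17*(-77/293)*(-20))*(-21) = ((1309/293)*(-20))*(-21) = -26180/293*(-21) = 549780/293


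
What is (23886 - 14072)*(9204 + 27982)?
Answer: 364943404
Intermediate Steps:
(23886 - 14072)*(9204 + 27982) = 9814*37186 = 364943404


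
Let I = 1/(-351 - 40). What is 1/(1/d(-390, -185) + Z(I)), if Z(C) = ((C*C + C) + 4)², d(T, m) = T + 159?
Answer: 5399070637191/86251608335675 ≈ 0.062597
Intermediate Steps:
I = -1/391 (I = 1/(-391) = -1/391 ≈ -0.0025575)
d(T, m) = 159 + T
Z(C) = (4 + C + C²)² (Z(C) = ((C² + C) + 4)² = ((C + C²) + 4)² = (4 + C + C²)²)
1/(1/d(-390, -185) + Z(I)) = 1/(1/(159 - 390) + (4 - 1/391 + (-1/391)²)²) = 1/(1/(-231) + (4 - 1/391 + 1/152881)²) = 1/(-1/231 + (611134/152881)²) = 1/(-1/231 + 373484765956/23372600161) = 1/(86251608335675/5399070637191) = 5399070637191/86251608335675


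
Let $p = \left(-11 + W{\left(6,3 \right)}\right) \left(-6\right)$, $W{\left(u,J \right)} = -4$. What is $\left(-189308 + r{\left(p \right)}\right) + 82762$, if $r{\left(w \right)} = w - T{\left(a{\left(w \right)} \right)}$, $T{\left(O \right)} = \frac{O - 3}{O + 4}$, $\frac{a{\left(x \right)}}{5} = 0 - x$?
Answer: $- \frac{47479829}{446} \approx -1.0646 \cdot 10^{5}$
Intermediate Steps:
$a{\left(x \right)} = - 5 x$ ($a{\left(x \right)} = 5 \left(0 - x\right) = 5 \left(- x\right) = - 5 x$)
$T{\left(O \right)} = \frac{-3 + O}{4 + O}$
$p = 90$ ($p = \left(-11 - 4\right) \left(-6\right) = \left(-15\right) \left(-6\right) = 90$)
$r{\left(w \right)} = w - \frac{-3 - 5 w}{4 - 5 w}$
$\left(-189308 + r{\left(p \right)}\right) + 82762 = \left(-189308 + \frac{-3 - 810 + 5 \cdot 90^{2}}{-4 + 5 \cdot 90}\right) + 82762 = \left(-189308 + \frac{-3 - 810 + 5 \cdot 8100}{-4 + 450}\right) + 82762 = \left(-189308 + \frac{-3 - 810 + 40500}{446}\right) + 82762 = \left(-189308 + \frac{1}{446} \cdot 39687\right) + 82762 = \left(-189308 + \frac{39687}{446}\right) + 82762 = - \frac{84391681}{446} + 82762 = - \frac{47479829}{446}$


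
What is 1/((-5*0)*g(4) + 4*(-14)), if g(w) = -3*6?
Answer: -1/56 ≈ -0.017857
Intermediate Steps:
g(w) = -18
1/((-5*0)*g(4) + 4*(-14)) = 1/(-5*0*(-18) + 4*(-14)) = 1/(0*(-18) - 56) = 1/(0 - 56) = 1/(-56) = -1/56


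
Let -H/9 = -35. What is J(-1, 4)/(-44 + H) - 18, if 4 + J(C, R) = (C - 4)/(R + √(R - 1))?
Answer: -63486/3523 + 5*√3/3523 ≈ -18.018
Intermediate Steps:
H = 315 (H = -9*(-35) = 315)
J(C, R) = -4 + (-4 + C)/(R + √(-1 + R)) (J(C, R) = -4 + (C - 4)/(R + √(R - 1)) = -4 + (-4 + C)/(R + √(-1 + R)))
J(-1, 4)/(-44 + H) - 18 = ((-4 - 1 - 4*4 - 4*√(-1 + 4))/(4 + √(-1 + 4)))/(-44 + 315) - 18 = ((-4 - 1 - 16 - 4*√3)/(4 + √3))/271 - 18 = ((-21 - 4*√3)/(4 + √3))/271 - 18 = (-21 - 4*√3)/(271*(4 + √3)) - 18 = -18 + (-21 - 4*√3)/(271*(4 + √3))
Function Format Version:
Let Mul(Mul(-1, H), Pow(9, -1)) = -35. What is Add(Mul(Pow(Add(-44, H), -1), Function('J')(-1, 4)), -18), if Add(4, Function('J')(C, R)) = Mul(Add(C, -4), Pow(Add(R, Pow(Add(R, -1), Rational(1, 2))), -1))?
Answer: Add(Rational(-63486, 3523), Mul(Rational(5, 3523), Pow(3, Rational(1, 2)))) ≈ -18.018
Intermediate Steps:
H = 315 (H = Mul(-9, -35) = 315)
Function('J')(C, R) = Add(-4, Mul(Pow(Add(R, Pow(Add(-1, R), Rational(1, 2))), -1), Add(-4, C))) (Function('J')(C, R) = Add(-4, Mul(Add(C, -4), Pow(Add(R, Pow(Add(R, -1), Rational(1, 2))), -1))) = Add(-4, Mul(Add(-4, C), Pow(Add(R, Pow(Add(-1, R), Rational(1, 2))), -1))) = Add(-4, Mul(Pow(Add(R, Pow(Add(-1, R), Rational(1, 2))), -1), Add(-4, C))))
Add(Mul(Pow(Add(-44, H), -1), Function('J')(-1, 4)), -18) = Add(Mul(Pow(Add(-44, 315), -1), Mul(Pow(Add(4, Pow(Add(-1, 4), Rational(1, 2))), -1), Add(-4, -1, Mul(-4, 4), Mul(-4, Pow(Add(-1, 4), Rational(1, 2)))))), -18) = Add(Mul(Pow(271, -1), Mul(Pow(Add(4, Pow(3, Rational(1, 2))), -1), Add(-4, -1, -16, Mul(-4, Pow(3, Rational(1, 2)))))), -18) = Add(Mul(Rational(1, 271), Mul(Pow(Add(4, Pow(3, Rational(1, 2))), -1), Add(-21, Mul(-4, Pow(3, Rational(1, 2)))))), -18) = Add(Mul(Rational(1, 271), Pow(Add(4, Pow(3, Rational(1, 2))), -1), Add(-21, Mul(-4, Pow(3, Rational(1, 2))))), -18) = Add(-18, Mul(Rational(1, 271), Pow(Add(4, Pow(3, Rational(1, 2))), -1), Add(-21, Mul(-4, Pow(3, Rational(1, 2))))))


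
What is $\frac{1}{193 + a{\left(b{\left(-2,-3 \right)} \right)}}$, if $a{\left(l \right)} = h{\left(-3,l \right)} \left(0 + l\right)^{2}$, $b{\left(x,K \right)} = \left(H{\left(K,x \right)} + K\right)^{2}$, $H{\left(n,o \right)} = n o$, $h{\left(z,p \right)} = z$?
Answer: $- \frac{1}{50} \approx -0.02$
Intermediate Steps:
$b{\left(x,K \right)} = \left(K + K x\right)^{2}$ ($b{\left(x,K \right)} = \left(K x + K\right)^{2} = \left(K + K x\right)^{2}$)
$a{\left(l \right)} = - 3 l^{2}$ ($a{\left(l \right)} = - 3 \left(0 + l\right)^{2} = - 3 l^{2}$)
$\frac{1}{193 + a{\left(b{\left(-2,-3 \right)} \right)}} = \frac{1}{193 - 3 \left(\left(-3\right)^{2} \left(1 - 2\right)^{2}\right)^{2}} = \frac{1}{193 - 3 \left(9 \left(-1\right)^{2}\right)^{2}} = \frac{1}{193 - 3 \left(9 \cdot 1\right)^{2}} = \frac{1}{193 - 3 \cdot 9^{2}} = \frac{1}{193 - 243} = \frac{1}{-50} = - \frac{1}{50}$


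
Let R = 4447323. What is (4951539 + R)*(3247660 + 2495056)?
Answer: 53974995189192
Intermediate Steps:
(4951539 + R)*(3247660 + 2495056) = (4951539 + 4447323)*(3247660 + 2495056) = 9398862*5742716 = 53974995189192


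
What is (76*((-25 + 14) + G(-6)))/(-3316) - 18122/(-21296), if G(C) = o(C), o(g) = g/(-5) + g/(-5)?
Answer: 46257261/44135960 ≈ 1.0481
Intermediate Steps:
o(g) = -2*g/5 (o(g) = g*(-⅕) + g*(-⅕) = -g/5 - g/5 = -2*g/5)
G(C) = -2*C/5
(76*((-25 + 14) + G(-6)))/(-3316) - 18122/(-21296) = (76*((-25 + 14) - ⅖*(-6)))/(-3316) - 18122/(-21296) = (76*(-11 + 12/5))*(-1/3316) - 18122*(-1/21296) = (76*(-43/5))*(-1/3316) + 9061/10648 = -3268/5*(-1/3316) + 9061/10648 = 817/4145 + 9061/10648 = 46257261/44135960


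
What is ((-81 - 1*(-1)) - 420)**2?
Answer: 250000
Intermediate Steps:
((-81 - 1*(-1)) - 420)**2 = ((-81 + 1) - 420)**2 = (-80 - 420)**2 = (-500)**2 = 250000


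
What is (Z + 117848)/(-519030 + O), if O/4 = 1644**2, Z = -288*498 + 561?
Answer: -25015/10291914 ≈ -0.0024305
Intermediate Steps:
Z = -142863 (Z = -143424 + 561 = -142863)
O = 10810944 (O = 4*1644**2 = 4*2702736 = 10810944)
(Z + 117848)/(-519030 + O) = (-142863 + 117848)/(-519030 + 10810944) = -25015/10291914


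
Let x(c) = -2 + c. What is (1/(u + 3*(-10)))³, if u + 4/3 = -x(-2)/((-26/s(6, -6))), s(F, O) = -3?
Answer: -59319/1745337664 ≈ -3.3987e-5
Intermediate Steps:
u = -34/39 (u = -4/3 - (-2 - 2)/((-26/(-3))) = -4/3 - (-4)/((-26*(-⅓))) = -4/3 - (-4)/26/3 = -4/3 - (-4)*3/26 = -4/3 - 1*(-6/13) = -4/3 + 6/13 = -34/39 ≈ -0.87179)
(1/(u + 3*(-10)))³ = (1/(-34/39 + 3*(-10)))³ = (1/(-34/39 - 30))³ = (1/(-1204/39))³ = (-39/1204)³ = -59319/1745337664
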